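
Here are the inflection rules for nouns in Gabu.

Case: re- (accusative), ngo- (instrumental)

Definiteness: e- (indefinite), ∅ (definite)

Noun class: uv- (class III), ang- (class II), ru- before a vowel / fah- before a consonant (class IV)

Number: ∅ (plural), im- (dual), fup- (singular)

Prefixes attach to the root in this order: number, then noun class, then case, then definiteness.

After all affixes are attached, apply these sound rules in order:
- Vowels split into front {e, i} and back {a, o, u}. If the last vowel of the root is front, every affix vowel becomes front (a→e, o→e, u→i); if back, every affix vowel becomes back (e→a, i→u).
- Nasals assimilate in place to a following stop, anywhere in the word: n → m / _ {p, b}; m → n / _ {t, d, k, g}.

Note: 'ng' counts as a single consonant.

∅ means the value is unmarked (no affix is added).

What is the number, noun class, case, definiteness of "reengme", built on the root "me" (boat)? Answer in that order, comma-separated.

plural, class II, accusative, definite

Segment: re-ang-me.
number: ∅ → plural.
noun class: ang- → class II.
case: re- → accusative.
definiteness: ∅ → definite.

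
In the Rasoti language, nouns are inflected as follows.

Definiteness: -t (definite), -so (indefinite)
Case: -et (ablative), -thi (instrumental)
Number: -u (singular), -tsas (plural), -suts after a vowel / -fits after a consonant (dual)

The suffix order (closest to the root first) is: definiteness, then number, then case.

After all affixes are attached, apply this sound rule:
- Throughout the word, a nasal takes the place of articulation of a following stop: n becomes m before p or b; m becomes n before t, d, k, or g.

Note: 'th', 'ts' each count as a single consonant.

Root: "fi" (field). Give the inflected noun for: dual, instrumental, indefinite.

fisosutsthi

Attach definiteness indefinite -so → fiso.
Attach number dual -suts (after vowel 'o') → fisosuts.
Attach case instrumental -thi → fisosutsthi.
Nasal assimilation: no change.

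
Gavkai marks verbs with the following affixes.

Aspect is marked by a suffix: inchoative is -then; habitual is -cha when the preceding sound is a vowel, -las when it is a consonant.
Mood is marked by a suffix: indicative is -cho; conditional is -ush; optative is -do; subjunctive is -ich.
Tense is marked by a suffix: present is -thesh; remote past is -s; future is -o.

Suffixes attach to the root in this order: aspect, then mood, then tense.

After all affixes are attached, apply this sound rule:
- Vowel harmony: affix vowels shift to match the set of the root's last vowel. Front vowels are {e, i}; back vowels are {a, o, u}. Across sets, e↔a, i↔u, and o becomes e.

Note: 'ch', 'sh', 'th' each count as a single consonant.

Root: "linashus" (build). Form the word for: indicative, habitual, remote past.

linashuslaschos

Attach aspect habitual -las (after consonant 's') → linashuslas.
Attach mood indicative -cho → linashuslascho.
Attach tense remote past -s → linashuslaschos.
Vowel harmony: no change.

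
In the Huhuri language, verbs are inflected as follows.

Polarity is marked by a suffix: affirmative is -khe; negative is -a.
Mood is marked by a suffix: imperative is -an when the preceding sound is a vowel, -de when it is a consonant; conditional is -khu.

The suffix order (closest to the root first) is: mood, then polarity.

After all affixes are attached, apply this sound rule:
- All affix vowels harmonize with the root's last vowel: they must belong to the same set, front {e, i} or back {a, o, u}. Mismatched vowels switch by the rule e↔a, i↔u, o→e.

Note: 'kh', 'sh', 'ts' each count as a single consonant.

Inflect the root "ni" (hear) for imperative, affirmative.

Attach mood imperative -an (after vowel 'i') → nian.
Attach polarity affirmative -khe → niankhe.
Apply vowel harmony: niankhe → nienkhe.

nienkhe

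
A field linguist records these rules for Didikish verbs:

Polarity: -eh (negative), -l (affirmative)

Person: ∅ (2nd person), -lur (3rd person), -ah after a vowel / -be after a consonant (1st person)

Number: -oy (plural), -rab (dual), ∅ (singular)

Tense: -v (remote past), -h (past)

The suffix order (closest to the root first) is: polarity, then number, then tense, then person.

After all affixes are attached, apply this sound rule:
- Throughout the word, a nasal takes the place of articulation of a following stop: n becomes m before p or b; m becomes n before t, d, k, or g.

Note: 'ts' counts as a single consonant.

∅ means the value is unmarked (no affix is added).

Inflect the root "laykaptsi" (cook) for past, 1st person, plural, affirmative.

laykaptsiloyhbe

Attach polarity affirmative -l → laykaptsil.
Attach number plural -oy → laykaptsiloy.
Attach tense past -h → laykaptsiloyh.
Attach person 1st person -be (after consonant 'h') → laykaptsiloyhbe.
Nasal assimilation: no change.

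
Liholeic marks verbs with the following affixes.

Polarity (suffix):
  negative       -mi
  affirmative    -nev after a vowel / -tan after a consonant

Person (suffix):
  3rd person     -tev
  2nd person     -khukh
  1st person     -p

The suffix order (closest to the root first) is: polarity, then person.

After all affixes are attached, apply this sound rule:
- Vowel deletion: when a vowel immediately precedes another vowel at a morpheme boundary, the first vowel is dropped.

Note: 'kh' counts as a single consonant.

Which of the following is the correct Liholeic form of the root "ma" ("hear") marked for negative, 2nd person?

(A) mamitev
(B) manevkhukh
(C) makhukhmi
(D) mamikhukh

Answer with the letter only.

Attach polarity negative -mi → mami.
Attach person 2nd person -khukh → mamikhukh.
Vowel deletion: no change.
So the correct form is mamikhukh, option (D).
(B) manevkhukh is wrong: it uses affirmative instead of negative for polarity.
(A) mamitev is wrong: it uses 3rd person instead of 2nd person for person.
(C) makhukhmi is wrong: it has the affixes in the wrong order.

D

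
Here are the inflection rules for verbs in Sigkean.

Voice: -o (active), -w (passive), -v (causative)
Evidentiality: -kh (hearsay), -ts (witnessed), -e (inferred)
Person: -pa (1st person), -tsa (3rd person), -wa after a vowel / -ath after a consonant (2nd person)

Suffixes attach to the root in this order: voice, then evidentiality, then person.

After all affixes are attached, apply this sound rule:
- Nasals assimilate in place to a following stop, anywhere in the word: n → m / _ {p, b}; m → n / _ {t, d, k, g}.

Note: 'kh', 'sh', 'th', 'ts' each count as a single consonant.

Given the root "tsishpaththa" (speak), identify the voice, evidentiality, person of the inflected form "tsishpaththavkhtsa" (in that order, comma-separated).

causative, hearsay, 3rd person

Segment: tsishpaththa-v-kh-tsa.
voice: -v → causative.
evidentiality: -kh → hearsay.
person: -tsa → 3rd person.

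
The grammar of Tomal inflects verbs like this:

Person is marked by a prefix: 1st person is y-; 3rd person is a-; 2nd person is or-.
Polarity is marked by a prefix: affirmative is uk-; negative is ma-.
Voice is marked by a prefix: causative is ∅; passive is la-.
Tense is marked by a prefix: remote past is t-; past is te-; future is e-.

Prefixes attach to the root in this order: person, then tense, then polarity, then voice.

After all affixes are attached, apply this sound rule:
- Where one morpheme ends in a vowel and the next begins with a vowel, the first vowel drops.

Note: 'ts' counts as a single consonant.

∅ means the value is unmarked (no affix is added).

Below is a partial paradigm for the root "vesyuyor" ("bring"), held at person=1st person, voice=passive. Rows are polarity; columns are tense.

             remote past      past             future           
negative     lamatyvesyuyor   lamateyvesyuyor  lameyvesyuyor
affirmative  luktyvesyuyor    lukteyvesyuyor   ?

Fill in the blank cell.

lukeyvesyuyor

Attach person 1st person y- → yvesyuyor.
Attach tense future e- → eyvesyuyor.
Attach polarity affirmative uk- → ukeyvesyuyor.
Attach voice passive la- → laukeyvesyuyor.
Apply vowel deletion: laukeyvesyuyor → lukeyvesyuyor.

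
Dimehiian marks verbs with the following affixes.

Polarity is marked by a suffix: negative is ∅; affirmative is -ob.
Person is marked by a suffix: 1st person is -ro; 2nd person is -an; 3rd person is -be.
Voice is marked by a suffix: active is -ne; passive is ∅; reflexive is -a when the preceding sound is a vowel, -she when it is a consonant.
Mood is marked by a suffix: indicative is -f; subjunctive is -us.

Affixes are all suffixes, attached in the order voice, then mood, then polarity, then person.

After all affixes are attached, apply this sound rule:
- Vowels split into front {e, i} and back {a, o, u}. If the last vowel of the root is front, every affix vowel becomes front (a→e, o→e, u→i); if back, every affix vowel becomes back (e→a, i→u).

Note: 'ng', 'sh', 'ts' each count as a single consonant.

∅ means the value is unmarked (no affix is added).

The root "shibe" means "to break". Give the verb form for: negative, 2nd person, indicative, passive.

voice = passive: zero marking, form stays shibe.
Attach mood indicative -f → shibef.
polarity = negative: zero marking, form stays shibef.
Attach person 2nd person -an → shibefan.
Apply vowel harmony: shibefan → shibefen.

shibefen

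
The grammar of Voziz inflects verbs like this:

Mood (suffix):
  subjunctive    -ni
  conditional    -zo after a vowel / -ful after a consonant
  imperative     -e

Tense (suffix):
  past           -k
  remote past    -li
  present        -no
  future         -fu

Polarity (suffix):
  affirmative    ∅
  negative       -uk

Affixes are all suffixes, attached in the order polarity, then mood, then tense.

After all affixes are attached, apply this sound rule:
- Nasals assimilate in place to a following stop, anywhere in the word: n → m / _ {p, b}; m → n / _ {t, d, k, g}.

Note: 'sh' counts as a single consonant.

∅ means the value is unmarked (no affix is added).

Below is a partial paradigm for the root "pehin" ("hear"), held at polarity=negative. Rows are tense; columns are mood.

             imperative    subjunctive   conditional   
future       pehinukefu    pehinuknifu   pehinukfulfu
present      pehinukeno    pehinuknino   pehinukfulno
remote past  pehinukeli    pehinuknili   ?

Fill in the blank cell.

Attach polarity negative -uk → pehinuk.
Attach mood conditional -ful (after consonant 'k') → pehinukful.
Attach tense remote past -li → pehinukfulli.
Nasal assimilation: no change.

pehinukfulli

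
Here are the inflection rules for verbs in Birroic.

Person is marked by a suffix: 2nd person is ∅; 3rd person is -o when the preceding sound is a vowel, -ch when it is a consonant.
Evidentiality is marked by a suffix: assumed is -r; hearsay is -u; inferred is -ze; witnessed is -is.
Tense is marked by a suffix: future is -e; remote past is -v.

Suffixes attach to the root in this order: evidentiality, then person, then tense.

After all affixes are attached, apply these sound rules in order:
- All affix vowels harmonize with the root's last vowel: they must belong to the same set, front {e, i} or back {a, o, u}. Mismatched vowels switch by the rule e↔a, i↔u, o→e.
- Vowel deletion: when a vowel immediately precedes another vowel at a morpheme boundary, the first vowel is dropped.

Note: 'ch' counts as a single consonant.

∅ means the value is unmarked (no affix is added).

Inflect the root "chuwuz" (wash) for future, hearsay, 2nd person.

Attach evidentiality hearsay -u → chuwuzu.
person = 2nd person: zero marking, form stays chuwuzu.
Attach tense future -e → chuwuzue.
Apply vowel harmony: chuwuzue → chuwuzua.
Apply vowel deletion: chuwuzua → chuwuza.

chuwuza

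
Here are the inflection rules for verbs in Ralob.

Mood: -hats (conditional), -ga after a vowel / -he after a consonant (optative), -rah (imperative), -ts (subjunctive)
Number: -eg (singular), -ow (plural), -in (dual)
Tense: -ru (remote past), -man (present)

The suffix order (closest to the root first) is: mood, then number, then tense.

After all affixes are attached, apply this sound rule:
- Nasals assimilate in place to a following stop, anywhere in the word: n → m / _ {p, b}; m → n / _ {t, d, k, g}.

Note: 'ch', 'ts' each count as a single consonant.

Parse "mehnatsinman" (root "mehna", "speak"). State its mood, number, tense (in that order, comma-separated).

subjunctive, dual, present

Segment: mehna-ts-in-man.
mood: -ts → subjunctive.
number: -in → dual.
tense: -man → present.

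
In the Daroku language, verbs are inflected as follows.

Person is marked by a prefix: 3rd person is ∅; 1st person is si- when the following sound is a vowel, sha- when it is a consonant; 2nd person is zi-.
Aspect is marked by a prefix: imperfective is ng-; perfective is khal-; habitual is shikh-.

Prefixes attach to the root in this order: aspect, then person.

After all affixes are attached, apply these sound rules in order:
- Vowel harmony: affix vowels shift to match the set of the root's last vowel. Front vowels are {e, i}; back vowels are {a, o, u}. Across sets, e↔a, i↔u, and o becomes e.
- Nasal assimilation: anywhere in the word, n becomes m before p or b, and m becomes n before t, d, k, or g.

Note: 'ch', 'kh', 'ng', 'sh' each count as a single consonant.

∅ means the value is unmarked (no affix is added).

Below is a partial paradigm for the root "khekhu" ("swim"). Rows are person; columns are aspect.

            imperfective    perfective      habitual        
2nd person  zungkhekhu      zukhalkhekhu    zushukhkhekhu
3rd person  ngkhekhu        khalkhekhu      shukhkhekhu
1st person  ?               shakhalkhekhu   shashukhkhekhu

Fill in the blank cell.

Attach aspect imperfective ng- → ngkhekhu.
Attach person 1st person sha- (before consonant 'ng') → shangkhekhu.
Vowel harmony: no change.
Nasal assimilation: no change.

shangkhekhu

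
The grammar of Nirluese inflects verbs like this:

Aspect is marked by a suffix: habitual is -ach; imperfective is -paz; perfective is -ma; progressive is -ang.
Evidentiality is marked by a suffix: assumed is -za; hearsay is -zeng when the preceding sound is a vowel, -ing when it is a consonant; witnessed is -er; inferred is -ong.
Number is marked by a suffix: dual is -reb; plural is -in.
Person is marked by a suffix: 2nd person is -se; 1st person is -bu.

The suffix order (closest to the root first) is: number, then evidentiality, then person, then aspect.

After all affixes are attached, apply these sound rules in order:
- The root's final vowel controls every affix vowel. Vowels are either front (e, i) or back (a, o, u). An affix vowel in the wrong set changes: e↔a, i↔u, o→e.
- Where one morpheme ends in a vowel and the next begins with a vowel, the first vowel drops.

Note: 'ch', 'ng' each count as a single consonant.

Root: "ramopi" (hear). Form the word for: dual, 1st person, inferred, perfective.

ramopirebengbime

Attach number dual -reb → ramopireb.
Attach evidentiality inferred -ong → ramopirebong.
Attach person 1st person -bu → ramopirebongbu.
Attach aspect perfective -ma → ramopirebongbuma.
Apply vowel harmony: ramopirebongbuma → ramopirebengbime.
Vowel deletion: no change.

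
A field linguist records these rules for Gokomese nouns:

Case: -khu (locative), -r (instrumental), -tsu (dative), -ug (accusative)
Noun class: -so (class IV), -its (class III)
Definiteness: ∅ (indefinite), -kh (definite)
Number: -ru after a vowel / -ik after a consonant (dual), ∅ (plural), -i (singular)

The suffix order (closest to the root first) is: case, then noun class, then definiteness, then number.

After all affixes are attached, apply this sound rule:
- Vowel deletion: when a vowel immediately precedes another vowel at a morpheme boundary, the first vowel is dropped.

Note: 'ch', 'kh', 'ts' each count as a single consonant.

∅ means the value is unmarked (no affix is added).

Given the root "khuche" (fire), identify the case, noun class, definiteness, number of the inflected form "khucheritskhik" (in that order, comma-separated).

Segment: khuche-r-its-kh-ik.
case: -r → instrumental.
noun class: -its → class III.
definiteness: -kh → definite.
number: -ru/ik → dual.

instrumental, class III, definite, dual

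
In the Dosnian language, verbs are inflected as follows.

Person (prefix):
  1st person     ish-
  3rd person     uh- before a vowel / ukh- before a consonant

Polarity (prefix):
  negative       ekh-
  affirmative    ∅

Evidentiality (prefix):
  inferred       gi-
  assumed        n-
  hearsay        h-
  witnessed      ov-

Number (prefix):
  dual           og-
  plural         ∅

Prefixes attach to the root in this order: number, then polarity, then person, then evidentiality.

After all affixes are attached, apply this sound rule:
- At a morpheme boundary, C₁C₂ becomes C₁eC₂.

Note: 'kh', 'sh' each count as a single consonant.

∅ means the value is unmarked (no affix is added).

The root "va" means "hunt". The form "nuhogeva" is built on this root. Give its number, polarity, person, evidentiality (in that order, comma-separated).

Segment: n-uh-og-va.
number: og- → dual.
polarity: ∅ → affirmative.
person: uh/ukh- → 3rd person.
evidentiality: n- → assumed.

dual, affirmative, 3rd person, assumed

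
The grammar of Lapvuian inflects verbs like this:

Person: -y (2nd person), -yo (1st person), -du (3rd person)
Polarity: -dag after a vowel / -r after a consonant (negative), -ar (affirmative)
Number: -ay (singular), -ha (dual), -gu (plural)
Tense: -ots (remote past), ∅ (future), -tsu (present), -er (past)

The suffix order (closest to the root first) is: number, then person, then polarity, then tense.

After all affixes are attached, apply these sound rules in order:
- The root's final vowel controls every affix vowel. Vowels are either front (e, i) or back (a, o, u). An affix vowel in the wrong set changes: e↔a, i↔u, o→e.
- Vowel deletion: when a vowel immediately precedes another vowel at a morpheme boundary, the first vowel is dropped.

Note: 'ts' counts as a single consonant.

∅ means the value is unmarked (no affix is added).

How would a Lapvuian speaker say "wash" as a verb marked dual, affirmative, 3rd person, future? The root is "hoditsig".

Attach number dual -ha → hoditsigha.
Attach person 3rd person -du → hoditsighadu.
Attach polarity affirmative -ar → hoditsighaduar.
tense = future: zero marking, form stays hoditsighaduar.
Apply vowel harmony: hoditsighaduar → hoditsighedier.
Apply vowel deletion: hoditsighedier → hoditsigheder.

hoditsigheder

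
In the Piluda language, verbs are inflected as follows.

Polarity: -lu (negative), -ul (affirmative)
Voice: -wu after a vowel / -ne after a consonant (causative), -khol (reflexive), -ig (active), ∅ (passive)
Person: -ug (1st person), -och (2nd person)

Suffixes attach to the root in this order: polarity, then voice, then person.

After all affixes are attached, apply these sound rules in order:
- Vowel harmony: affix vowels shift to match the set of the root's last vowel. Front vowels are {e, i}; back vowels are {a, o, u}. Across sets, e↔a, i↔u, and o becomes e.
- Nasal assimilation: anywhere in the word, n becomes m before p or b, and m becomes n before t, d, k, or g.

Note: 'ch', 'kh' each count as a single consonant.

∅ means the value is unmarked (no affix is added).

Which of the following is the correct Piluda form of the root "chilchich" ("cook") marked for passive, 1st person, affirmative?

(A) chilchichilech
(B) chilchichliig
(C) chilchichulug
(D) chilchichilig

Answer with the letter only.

Attach polarity affirmative -ul → chilchichul.
voice = passive: zero marking, form stays chilchichul.
Attach person 1st person -ug → chilchichulug.
Apply vowel harmony: chilchichulug → chilchichilig.
Nasal assimilation: no change.
So the correct form is chilchichilig, option (D).
(B) chilchichliig is wrong: it uses negative instead of affirmative for polarity.
(A) chilchichilech is wrong: it uses 2nd person instead of 1st person for person.
(C) chilchichulug is wrong: it fails to apply the sound rule(s).

D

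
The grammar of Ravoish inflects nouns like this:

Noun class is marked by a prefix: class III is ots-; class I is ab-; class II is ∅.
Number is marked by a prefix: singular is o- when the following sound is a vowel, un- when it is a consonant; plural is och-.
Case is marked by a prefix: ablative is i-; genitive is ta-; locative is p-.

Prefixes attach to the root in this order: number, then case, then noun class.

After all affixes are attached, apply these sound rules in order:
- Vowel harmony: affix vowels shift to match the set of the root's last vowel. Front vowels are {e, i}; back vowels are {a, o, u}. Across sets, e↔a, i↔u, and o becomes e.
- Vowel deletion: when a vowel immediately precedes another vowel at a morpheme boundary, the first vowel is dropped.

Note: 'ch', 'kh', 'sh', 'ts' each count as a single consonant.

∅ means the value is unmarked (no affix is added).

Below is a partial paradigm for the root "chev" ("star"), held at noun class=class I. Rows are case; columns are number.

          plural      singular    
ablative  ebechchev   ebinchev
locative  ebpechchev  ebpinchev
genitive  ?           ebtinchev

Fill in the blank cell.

ebtechchev

Attach number plural och- → ochchev.
Attach case genitive ta- → taochchev.
Attach noun class class I ab- → abtaochchev.
Apply vowel harmony: abtaochchev → ebteechchev.
Apply vowel deletion: ebteechchev → ebtechchev.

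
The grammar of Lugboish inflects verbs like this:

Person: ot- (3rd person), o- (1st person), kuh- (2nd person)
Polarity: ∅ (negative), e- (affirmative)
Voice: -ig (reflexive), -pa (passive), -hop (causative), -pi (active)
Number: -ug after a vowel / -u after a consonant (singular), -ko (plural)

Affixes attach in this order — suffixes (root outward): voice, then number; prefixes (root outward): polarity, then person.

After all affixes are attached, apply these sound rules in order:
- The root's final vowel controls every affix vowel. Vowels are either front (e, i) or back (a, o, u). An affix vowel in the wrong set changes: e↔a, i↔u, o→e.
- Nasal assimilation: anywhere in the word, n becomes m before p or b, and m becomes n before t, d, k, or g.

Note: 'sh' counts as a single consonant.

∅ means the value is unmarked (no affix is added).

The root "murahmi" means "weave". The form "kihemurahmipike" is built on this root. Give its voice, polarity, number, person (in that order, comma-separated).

Segment: kuh-e-murahmi-pi-ko.
voice: -pi → active.
polarity: e- → affirmative.
number: -ko → plural.
person: kuh- → 2nd person.

active, affirmative, plural, 2nd person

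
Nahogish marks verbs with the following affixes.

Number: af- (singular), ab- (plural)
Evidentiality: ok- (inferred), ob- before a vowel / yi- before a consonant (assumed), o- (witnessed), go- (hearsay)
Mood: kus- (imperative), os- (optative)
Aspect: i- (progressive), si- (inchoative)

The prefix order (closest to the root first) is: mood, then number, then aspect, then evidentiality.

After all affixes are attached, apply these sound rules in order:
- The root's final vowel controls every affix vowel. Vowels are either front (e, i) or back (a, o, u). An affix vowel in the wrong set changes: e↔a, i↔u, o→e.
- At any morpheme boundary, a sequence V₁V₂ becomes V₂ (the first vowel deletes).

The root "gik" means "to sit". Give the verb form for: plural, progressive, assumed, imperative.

ebebkisgik

Attach mood imperative kus- → kusgik.
Attach number plural ab- → abkusgik.
Attach aspect progressive i- → iabkusgik.
Attach evidentiality assumed ob- (before vowel 'i') → obiabkusgik.
Apply vowel harmony: obiabkusgik → ebiebkisgik.
Apply vowel deletion: ebiebkisgik → ebebkisgik.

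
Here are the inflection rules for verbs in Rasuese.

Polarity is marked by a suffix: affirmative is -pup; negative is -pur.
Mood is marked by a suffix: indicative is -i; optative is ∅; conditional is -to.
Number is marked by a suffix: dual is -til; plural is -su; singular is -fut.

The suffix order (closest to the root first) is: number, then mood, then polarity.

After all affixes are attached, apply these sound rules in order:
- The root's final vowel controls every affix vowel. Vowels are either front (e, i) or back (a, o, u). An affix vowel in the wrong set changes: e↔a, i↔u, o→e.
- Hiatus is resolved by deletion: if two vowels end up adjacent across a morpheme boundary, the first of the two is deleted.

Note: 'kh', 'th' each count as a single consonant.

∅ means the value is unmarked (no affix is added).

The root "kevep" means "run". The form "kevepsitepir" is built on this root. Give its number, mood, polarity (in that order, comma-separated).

plural, conditional, negative

Segment: kevep-su-to-pur.
number: -su → plural.
mood: -to → conditional.
polarity: -pur → negative.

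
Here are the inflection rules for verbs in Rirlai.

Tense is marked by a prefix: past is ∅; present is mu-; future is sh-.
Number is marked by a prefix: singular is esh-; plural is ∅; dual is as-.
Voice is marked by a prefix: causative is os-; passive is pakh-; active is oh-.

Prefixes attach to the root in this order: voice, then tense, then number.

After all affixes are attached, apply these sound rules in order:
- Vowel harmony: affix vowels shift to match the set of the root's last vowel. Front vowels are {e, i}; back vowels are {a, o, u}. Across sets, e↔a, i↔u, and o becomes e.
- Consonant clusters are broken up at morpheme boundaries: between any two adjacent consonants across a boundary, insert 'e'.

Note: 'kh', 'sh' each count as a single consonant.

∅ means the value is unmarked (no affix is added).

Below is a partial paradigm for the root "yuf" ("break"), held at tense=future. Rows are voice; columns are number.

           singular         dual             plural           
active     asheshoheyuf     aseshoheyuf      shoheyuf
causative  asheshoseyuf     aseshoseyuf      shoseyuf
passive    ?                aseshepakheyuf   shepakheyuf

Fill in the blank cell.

asheshepakheyuf

Attach voice passive pakh- → pakhyuf.
Attach tense future sh- → shpakhyuf.
Attach number singular esh- → eshshpakhyuf.
Apply vowel harmony: eshshpakhyuf → ashshpakhyuf.
Apply epenthesis: ashshpakhyuf → asheshepakheyuf.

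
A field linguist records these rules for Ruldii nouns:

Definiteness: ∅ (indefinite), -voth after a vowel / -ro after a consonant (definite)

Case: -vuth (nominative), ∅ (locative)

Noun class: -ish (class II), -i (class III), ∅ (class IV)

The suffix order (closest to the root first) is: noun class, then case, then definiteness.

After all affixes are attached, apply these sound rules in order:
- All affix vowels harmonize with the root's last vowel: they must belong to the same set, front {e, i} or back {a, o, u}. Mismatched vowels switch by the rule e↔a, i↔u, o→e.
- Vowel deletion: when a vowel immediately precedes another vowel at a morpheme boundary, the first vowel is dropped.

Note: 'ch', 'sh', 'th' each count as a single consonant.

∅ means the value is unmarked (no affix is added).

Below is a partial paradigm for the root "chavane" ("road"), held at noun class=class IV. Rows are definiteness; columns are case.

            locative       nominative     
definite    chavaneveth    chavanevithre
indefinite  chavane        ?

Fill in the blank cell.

noun class = class IV: zero marking, form stays chavane.
Attach case nominative -vuth → chavanevuth.
definiteness = indefinite: zero marking, form stays chavanevuth.
Apply vowel harmony: chavanevuth → chavanevith.
Vowel deletion: no change.

chavanevith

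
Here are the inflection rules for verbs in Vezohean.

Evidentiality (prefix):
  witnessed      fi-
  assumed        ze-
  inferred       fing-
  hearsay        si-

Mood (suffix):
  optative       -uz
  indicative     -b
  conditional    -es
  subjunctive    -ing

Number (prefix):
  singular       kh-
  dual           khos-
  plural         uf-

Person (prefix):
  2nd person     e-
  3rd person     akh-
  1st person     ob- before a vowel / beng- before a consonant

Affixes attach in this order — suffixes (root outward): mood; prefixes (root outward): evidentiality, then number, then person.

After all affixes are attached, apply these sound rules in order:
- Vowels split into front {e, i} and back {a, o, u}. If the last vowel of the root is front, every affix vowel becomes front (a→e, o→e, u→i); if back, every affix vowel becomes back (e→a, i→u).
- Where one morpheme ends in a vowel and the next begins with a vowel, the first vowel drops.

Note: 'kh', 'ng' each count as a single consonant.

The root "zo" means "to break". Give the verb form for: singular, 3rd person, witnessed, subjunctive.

akhkhfuzung

Attach evidentiality witnessed fi- → fizo.
Attach mood subjunctive -ing → fizoing.
Attach number singular kh- → khfizoing.
Attach person 3rd person akh- → akhkhfizoing.
Apply vowel harmony: akhkhfizoing → akhkhfuzoung.
Apply vowel deletion: akhkhfuzoung → akhkhfuzung.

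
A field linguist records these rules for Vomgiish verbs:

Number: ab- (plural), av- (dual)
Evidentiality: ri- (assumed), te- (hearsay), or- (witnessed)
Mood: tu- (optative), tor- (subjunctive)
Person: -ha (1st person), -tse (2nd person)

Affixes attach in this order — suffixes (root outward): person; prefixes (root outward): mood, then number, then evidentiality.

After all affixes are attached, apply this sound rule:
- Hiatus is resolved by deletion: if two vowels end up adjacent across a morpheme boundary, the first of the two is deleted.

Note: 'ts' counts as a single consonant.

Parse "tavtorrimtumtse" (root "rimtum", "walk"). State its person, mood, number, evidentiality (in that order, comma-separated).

2nd person, subjunctive, dual, hearsay

Segment: te-av-tor-rimtum-tse.
person: -tse → 2nd person.
mood: tor- → subjunctive.
number: av- → dual.
evidentiality: te- → hearsay.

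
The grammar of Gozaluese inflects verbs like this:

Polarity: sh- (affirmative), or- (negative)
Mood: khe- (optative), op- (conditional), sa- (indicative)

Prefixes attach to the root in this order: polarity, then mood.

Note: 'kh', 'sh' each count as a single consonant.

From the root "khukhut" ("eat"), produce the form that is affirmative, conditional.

opshkhukhut

Attach polarity affirmative sh- → shkhukhut.
Attach mood conditional op- → opshkhukhut.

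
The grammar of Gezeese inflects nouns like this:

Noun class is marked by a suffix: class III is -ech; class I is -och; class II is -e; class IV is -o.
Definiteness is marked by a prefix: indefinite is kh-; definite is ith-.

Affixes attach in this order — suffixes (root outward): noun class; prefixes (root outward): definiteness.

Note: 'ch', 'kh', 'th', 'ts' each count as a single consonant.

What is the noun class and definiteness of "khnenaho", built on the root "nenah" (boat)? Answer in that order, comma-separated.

Segment: kh-nenah-o.
noun class: -o → class IV.
definiteness: kh- → indefinite.

class IV, indefinite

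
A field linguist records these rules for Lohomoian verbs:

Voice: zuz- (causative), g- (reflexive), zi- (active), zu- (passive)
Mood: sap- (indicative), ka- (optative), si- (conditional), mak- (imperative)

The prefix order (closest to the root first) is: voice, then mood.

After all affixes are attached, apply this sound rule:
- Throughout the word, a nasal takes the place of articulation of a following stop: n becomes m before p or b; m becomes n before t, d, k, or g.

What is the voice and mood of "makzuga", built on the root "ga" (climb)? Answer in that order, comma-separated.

passive, imperative

Segment: mak-zu-ga.
voice: zu- → passive.
mood: mak- → imperative.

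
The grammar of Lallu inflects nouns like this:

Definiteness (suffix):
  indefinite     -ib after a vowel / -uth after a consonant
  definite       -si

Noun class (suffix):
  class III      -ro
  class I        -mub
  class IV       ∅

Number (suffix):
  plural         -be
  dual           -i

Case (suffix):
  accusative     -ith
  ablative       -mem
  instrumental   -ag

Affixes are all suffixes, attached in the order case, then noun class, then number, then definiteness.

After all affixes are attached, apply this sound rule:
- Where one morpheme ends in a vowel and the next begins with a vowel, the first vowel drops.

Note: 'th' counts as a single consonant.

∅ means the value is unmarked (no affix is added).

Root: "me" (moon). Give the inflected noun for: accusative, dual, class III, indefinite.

Attach case accusative -ith → meith.
Attach noun class class III -ro → meithro.
Attach number dual -i → meithroi.
Attach definiteness indefinite -ib (after vowel 'i') → meithroiib.
Apply vowel deletion: meithroiib → mithrib.

mithrib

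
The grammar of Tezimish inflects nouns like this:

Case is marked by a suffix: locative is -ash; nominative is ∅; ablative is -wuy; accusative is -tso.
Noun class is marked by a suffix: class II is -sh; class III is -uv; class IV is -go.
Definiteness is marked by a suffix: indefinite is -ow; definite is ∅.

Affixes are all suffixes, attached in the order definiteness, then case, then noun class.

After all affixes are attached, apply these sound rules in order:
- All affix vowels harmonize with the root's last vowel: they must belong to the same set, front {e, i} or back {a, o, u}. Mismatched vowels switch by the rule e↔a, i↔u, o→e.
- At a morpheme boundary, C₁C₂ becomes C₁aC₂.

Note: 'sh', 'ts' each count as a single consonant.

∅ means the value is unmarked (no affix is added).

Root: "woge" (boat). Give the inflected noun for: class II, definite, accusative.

wogetsesh

definiteness = definite: zero marking, form stays woge.
Attach case accusative -tso → wogetso.
Attach noun class class II -sh → wogetsosh.
Apply vowel harmony: wogetsosh → wogetsesh.
Epenthesis: no change.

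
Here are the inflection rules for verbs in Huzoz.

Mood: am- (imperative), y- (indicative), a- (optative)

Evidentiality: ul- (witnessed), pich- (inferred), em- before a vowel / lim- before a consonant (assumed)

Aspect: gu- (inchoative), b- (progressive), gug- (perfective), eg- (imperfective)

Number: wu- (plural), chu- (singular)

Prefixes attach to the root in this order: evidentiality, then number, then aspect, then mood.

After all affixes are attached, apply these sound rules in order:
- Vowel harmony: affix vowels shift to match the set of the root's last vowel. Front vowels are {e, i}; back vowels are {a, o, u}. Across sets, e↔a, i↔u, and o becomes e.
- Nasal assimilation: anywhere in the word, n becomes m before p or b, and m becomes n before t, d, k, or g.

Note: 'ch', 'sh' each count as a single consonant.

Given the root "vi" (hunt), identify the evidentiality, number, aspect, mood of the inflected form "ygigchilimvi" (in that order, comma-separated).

Segment: y-gug-chu-lim-vi.
evidentiality: em/lim- → assumed.
number: chu- → singular.
aspect: gug- → perfective.
mood: y- → indicative.

assumed, singular, perfective, indicative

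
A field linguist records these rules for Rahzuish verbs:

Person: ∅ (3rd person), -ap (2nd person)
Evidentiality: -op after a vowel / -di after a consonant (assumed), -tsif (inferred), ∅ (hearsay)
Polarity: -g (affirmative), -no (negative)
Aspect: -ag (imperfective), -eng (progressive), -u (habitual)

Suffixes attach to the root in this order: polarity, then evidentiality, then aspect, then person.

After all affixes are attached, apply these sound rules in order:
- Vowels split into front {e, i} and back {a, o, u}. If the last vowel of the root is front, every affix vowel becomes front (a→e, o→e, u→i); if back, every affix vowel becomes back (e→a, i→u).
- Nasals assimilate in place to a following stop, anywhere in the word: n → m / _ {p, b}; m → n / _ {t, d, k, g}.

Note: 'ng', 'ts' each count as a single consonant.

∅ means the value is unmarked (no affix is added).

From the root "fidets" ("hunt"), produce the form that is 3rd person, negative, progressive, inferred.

Attach polarity negative -no → fidetsno.
Attach evidentiality inferred -tsif → fidetsnotsif.
Attach aspect progressive -eng → fidetsnotsifeng.
person = 3rd person: zero marking, form stays fidetsnotsifeng.
Apply vowel harmony: fidetsnotsifeng → fidetsnetsifeng.
Nasal assimilation: no change.

fidetsnetsifeng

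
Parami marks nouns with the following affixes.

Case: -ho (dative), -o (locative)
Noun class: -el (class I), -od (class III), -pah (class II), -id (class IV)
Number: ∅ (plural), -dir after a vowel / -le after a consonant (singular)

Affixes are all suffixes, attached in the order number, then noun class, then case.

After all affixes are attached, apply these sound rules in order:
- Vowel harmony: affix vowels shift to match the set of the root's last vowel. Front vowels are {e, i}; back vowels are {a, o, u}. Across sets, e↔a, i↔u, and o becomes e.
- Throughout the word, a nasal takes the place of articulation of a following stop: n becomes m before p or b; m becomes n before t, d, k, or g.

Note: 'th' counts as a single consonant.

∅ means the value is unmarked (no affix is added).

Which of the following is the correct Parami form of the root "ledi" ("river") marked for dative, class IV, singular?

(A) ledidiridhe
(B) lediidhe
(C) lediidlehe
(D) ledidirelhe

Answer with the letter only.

A

Attach number singular -dir (after vowel 'i') → ledidir.
Attach noun class class IV -id → ledidirid.
Attach case dative -ho → ledidiridho.
Apply vowel harmony: ledidiridho → ledidiridhe.
Nasal assimilation: no change.
So the correct form is ledidiridhe, option (A).
(C) lediidlehe is wrong: it has the affixes in the wrong order.
(B) lediidhe is wrong: it uses plural instead of singular for number.
(D) ledidirelhe is wrong: it uses class I instead of class IV for noun class.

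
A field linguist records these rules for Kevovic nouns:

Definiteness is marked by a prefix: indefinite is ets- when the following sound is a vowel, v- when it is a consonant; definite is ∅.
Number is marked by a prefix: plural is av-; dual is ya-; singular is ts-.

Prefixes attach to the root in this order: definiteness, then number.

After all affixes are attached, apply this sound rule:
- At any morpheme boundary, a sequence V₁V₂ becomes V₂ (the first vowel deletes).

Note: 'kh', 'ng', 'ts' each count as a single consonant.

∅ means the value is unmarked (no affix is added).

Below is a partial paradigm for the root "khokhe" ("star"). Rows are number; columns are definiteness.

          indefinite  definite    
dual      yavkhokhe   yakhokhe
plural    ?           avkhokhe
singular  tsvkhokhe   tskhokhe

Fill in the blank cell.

avvkhokhe

Attach definiteness indefinite v- (before consonant 'kh') → vkhokhe.
Attach number plural av- → avvkhokhe.
Vowel deletion: no change.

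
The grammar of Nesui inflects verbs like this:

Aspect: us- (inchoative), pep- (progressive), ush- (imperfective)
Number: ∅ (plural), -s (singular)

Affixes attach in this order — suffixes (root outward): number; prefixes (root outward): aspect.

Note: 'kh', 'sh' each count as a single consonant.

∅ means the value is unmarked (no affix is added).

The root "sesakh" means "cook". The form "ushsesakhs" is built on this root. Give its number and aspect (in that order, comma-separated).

singular, imperfective

Segment: ush-sesakh-s.
number: -s → singular.
aspect: ush- → imperfective.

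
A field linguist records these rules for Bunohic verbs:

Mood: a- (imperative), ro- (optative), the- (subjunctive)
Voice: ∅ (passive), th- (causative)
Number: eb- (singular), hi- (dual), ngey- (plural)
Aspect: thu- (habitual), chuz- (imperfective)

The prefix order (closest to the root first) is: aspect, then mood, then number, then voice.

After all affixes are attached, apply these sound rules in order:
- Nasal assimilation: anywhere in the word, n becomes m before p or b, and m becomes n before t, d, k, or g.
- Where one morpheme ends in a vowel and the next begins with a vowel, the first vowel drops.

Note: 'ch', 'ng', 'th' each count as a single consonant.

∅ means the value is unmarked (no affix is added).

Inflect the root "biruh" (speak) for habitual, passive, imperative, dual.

hathubiruh

Attach aspect habitual thu- → thubiruh.
Attach mood imperative a- → athubiruh.
Attach number dual hi- → hiathubiruh.
voice = passive: zero marking, form stays hiathubiruh.
Nasal assimilation: no change.
Apply vowel deletion: hiathubiruh → hathubiruh.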